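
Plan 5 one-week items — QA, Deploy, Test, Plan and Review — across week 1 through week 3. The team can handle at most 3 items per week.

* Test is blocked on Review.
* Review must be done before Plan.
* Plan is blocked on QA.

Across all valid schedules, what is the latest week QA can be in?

week 2

Downstream work caps QA at week 2.
QA at week 2 is achievable: QA=week 2; Deploy=week 1; Plan=week 3; Review=week 1; Test=week 2.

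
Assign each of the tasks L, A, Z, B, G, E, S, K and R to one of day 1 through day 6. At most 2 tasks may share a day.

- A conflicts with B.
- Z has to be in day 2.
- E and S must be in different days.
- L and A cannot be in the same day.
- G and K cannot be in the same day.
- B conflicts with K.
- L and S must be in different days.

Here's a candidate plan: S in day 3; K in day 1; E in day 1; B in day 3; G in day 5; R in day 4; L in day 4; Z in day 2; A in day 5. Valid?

Yes, all constraints hold

L and A cannot be in the same day — holds.
At most 2 tasks may share a day — holds.
L and S must be in different days — holds.
B conflicts with K — holds.
A conflicts with B — holds.
E and S must be in different days — holds.
G and K cannot be in the same day — holds.
Z has to be in day 2 — holds.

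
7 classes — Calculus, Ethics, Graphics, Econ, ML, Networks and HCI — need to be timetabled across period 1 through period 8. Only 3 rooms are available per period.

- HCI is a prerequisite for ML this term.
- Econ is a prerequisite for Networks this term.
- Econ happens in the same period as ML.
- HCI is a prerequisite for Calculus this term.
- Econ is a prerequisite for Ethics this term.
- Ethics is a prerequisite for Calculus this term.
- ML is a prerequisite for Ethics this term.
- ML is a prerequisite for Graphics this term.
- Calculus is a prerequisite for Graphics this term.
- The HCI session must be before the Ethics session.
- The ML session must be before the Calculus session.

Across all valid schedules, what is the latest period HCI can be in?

Downstream work caps HCI at period 4.
HCI at period 4 is achievable: Econ=period 5, Networks=period 6, Graphics=period 8, Calculus=period 7, Ethics=period 6, HCI=period 4, ML=period 5.

period 4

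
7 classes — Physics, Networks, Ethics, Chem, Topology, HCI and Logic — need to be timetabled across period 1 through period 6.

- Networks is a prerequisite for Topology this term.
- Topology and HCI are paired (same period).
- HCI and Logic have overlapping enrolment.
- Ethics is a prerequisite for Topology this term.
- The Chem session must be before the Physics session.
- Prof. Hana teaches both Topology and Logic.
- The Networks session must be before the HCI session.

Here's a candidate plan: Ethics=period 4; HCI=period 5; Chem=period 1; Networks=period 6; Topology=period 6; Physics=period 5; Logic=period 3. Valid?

Prof. Hana teaches both Topology and Logic — holds.
The Chem session must be before the Physics session — holds.
The Networks session must be before the HCI session — violated.
Networks is a prerequisite for Topology this term — violated.
HCI and Logic have overlapping enrolment — holds.
Topology and HCI are paired (same period) — violated.
Ethics is a prerequisite for Topology this term — holds.

Invalid. The Networks session must be before the HCI session.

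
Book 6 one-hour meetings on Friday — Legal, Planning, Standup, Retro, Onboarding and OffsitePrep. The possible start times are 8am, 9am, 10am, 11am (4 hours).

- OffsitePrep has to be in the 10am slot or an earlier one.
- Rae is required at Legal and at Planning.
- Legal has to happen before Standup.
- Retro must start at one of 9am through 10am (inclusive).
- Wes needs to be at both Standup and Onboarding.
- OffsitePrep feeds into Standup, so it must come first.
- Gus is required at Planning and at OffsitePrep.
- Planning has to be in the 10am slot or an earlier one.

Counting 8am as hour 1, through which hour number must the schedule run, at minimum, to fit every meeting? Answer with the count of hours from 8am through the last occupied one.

2 hours

The precedence chain requires at least 2 distinct hours.
2 works (last occupied hour: 9am): for example Legal in 8am, OffsitePrep in 8am, Retro in 9am, Onboarding in 8am, Planning in 9am, Standup in 9am.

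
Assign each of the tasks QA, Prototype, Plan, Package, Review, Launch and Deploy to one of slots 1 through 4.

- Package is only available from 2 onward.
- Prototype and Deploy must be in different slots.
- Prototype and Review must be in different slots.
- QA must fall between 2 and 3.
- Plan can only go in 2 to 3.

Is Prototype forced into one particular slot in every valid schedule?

No

Prototype can be 1 (e.g. Plan -> 2; Launch -> 1; Review -> 2; QA -> 2; Prototype -> 1; Package -> 2; Deploy -> 2) or 2 (e.g. QA in 2; Launch in 1; Review in 1; Plan in 2; Prototype in 2; Package in 2; Deploy in 1).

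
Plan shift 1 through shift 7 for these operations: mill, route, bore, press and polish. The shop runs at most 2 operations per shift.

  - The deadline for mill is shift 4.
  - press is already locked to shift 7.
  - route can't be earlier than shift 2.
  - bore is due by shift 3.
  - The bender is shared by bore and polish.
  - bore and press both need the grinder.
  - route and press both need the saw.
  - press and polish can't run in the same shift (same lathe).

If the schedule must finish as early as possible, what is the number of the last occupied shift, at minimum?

shift 7

With at most 2 per shift and 5 operations, at least 3 shifts are needed.
press can't be placed before shift 7, so the schedule must run through at least shift 7.
7 works (last occupied shift: shift 7): for example mill=shift 1, route=shift 2, polish=shift 2, press=shift 7, bore=shift 1.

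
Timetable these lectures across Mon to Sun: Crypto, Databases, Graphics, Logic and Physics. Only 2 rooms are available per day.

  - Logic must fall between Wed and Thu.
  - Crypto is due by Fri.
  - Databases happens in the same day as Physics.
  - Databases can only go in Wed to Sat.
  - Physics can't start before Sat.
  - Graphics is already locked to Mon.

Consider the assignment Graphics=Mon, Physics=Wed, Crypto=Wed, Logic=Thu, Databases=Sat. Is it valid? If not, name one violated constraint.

No. Databases happens in the same day as Physics is not satisfied.

Crypto is due by Fri — holds.
Graphics is already locked to Mon — holds.
Logic must fall between Wed and Thu — holds.
Physics can't start before Sat — violated.
Only 2 rooms are available per day — holds.
Databases can only go in Wed to Sat — holds.
Databases happens in the same day as Physics — violated.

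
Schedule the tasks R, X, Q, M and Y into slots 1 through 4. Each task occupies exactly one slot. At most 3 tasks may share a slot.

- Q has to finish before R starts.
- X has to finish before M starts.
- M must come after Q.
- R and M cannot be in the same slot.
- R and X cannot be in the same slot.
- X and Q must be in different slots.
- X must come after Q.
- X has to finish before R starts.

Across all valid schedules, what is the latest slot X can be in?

2

Precedence pushes X to at least 2; downstream work caps X at 3.
X at 2 is achievable: R=3, Y=1, X=2, Q=1, M=4.
Nothing later works — the conflict and capacity constraints rule out every slot after 2.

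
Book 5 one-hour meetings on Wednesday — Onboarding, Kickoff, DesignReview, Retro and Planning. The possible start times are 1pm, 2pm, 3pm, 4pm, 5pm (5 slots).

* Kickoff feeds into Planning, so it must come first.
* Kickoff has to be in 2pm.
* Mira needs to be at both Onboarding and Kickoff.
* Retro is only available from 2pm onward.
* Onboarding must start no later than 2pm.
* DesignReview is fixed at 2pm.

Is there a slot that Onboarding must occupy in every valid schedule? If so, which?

1pm

Onboarding's window is 1pm–2pm.
Kickoff is fixed at 2pm, and Onboarding can't share a slot with Kickoff.
So Onboarding must be 1pm.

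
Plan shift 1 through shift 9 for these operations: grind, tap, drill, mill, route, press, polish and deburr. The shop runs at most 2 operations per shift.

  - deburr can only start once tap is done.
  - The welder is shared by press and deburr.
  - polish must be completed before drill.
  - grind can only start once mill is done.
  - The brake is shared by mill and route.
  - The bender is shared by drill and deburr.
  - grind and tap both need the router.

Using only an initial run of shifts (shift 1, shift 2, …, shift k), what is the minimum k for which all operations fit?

The precedence chain requires at least 2 distinct shifts.
With at most 2 per shift and 8 operations, at least 4 shifts are needed.
4 works (last occupied shift: shift 4): for example drill -> shift 3; route -> shift 4; mill -> shift 1; tap -> shift 1; grind -> shift 2; deburr -> shift 4; polish -> shift 2; press -> shift 3.

4 shifts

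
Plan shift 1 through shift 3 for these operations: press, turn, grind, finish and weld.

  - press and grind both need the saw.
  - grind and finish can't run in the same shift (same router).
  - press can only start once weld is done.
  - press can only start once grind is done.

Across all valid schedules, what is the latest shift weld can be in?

Downstream work caps weld at shift 2.
weld at shift 2 is achievable: finish in shift 2, press in shift 3, weld in shift 2, turn in shift 1, grind in shift 1.

shift 2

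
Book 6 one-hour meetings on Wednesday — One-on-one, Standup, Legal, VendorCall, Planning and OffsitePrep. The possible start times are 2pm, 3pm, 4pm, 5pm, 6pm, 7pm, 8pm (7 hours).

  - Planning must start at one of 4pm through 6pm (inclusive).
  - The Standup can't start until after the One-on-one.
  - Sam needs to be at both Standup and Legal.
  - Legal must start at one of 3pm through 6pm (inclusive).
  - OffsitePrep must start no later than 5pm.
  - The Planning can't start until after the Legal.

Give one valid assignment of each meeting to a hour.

VendorCall in 2pm; Standup in 4pm; Legal in 3pm; Planning in 4pm; OffsitePrep in 2pm; One-on-one in 2pm

Checking: One-on-one(2pm) before Standup(4pm); Legal(3pm) before Planning(4pm); Standup(4pm) != Legal(3pm); Planning=4pm in [4pm,6pm]; OffsitePrep=2pm in [2pm,5pm]; Legal=3pm in [3pm,6pm].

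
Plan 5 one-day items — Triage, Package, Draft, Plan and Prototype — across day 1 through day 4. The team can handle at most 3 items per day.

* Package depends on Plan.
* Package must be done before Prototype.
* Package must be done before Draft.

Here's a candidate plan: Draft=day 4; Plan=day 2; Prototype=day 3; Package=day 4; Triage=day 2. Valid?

Invalid. Package must be done before Prototype.

Package must be done before Draft — violated.
Package must be done before Prototype — violated.
Package depends on Plan — holds.
The team can handle at most 3 items per day — holds.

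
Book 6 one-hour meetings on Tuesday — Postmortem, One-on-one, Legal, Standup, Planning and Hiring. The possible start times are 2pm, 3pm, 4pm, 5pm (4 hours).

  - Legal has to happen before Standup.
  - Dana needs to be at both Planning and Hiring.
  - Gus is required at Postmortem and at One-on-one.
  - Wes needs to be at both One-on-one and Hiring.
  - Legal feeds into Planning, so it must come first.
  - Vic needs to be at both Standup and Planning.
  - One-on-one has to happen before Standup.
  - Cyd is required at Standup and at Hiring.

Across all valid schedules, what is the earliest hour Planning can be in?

3pm

Precedence pushes Planning to at least 3pm.
Planning at 3pm is achievable: Postmortem -> 3pm, Legal -> 2pm, Hiring -> 5pm, Standup -> 4pm, One-on-one -> 2pm, Planning -> 3pm.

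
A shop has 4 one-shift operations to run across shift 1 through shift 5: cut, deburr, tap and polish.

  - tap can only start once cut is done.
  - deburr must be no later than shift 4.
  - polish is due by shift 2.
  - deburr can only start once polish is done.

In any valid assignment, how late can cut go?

Downstream work caps cut at shift 4.
cut at shift 4 is achievable: tap=shift 5, cut=shift 4, polish=shift 1, deburr=shift 2.

shift 4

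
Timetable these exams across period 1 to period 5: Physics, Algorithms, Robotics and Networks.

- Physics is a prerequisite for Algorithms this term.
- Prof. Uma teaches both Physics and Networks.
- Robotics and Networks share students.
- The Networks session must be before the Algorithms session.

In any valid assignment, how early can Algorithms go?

period 3

Precedence pushes Algorithms to at least period 2.
Algorithms at period 3 is achievable: Physics in period 1; Robotics in period 1; Algorithms in period 3; Networks in period 2.
Nothing earlier works — the conflict constraints rule out every period before period 3.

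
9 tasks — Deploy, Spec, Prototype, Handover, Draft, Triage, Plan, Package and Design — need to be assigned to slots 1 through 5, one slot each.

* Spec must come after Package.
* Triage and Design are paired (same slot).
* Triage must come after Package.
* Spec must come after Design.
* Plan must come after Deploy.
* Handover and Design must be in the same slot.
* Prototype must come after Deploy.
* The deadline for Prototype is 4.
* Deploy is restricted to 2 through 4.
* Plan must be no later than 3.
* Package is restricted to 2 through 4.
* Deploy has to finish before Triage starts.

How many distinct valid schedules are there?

Splitting on Spec: it can be 4 (10), 5 (30). Listing each branch's schedules as (Deploy, Prototype, Handover, Draft, Triage, Plan, Package, Design):
Spec=4: (2,3,3,1,3,3,2,3) (2,3,3,2,3,3,2,3) (2,3,3,3,3,3,2,3) (2,3,3,4,3,3,2,3) (2,3,3,5,3,3,2,3) (2,4,3,1,3,3,2,3) (2,4,3,2,3,3,2,3) (2,4,3,3,3,3,2,3) (2,4,3,4,3,3,2,3) (2,4,3,5,3,3,2,3) — 10.
Spec=5: (2,3,3,1,3,3,2,3) (2,3,3,2,3,3,2,3) (2,3,3,3,3,3,2,3) (2,3,3,4,3,3,2,3) (2,3,3,5,3,3,2,3) (2,3,4,1,4,3,2,4) (2,3,4,1,4,3,3,4) (2,3,4,2,4,3,2,4) (2,3,4,2,4,3,3,4) (2,3,4,3,4,3,2,4) (2,3,4,3,4,3,3,4) (2,3,4,4,4,3,2,4) (2,3,4,4,4,3,3,4) (2,3,4,5,4,3,2,4) (2,3,4,5,4,3,3,4) (2,4,3,1,3,3,2,3) (2,4,3,2,3,3,2,3) (2,4,3,3,3,3,2,3) (2,4,3,4,3,3,2,3) (2,4,3,5,3,3,2,3) (2,4,4,1,4,3,2,4) (2,4,4,1,4,3,3,4) (2,4,4,2,4,3,2,4) (2,4,4,2,4,3,3,4) (2,4,4,3,4,3,2,4) (2,4,4,3,4,3,3,4) (2,4,4,4,4,3,2,4) (2,4,4,4,4,3,3,4) (2,4,4,5,4,3,2,4) (2,4,4,5,4,3,3,4) — 30.
Summing: 10 + 30 = 40.

40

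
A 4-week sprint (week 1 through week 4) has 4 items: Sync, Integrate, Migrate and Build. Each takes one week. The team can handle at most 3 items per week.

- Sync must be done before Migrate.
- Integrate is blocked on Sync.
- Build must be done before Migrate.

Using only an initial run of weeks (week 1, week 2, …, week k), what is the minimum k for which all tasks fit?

The precedence chain requires at least 2 distinct weeks.
With at most 3 per week and 4 tasks, at least 2 weeks are needed.
2 works (last occupied week: week 2): for example Build=week 1; Integrate=week 2; Migrate=week 2; Sync=week 1.

2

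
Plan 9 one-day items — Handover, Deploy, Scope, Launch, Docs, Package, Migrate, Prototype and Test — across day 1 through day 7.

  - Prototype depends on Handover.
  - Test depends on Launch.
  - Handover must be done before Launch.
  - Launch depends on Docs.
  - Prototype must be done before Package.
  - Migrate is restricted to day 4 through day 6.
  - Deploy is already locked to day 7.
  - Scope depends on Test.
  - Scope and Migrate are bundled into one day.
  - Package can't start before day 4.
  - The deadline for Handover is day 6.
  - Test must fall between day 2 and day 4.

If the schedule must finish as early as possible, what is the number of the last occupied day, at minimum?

The precedence chain requires at least 4 distinct days.
Deploy can't be placed before day 7, so the schedule must run through at least day 7.
7 works (last occupied day: day 7): for example Docs -> day 1; Scope -> day 4; Handover -> day 1; Launch -> day 2; Deploy -> day 7; Test -> day 3; Package -> day 4; Prototype -> day 2; Migrate -> day 4.

7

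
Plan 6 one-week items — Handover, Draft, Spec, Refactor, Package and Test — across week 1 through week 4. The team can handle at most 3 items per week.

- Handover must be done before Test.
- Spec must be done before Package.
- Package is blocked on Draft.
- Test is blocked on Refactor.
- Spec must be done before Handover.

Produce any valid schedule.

Package -> week 2; Draft -> week 1; Spec -> week 1; Refactor -> week 1; Test -> week 3; Handover -> week 2

Checking: Draft(week 1) before Package(week 2); Handover(week 2) before Test(week 3); Refactor(week 1) before Test(week 3); Spec(week 1) before Package(week 2); Spec(week 1) before Handover(week 2); max 3 per week (cap 3).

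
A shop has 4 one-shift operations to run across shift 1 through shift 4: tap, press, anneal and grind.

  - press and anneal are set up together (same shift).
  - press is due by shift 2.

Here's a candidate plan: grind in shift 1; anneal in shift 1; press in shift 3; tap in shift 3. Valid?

press and anneal are set up together (same shift) — violated.
press is due by shift 2 — violated.

No. press is due by shift 2 is not satisfied.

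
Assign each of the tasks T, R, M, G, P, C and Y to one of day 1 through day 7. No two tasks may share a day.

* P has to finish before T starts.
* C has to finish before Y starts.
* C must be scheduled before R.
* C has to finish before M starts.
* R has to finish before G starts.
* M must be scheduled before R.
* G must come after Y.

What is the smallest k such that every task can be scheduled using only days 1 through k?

7

The precedence chain requires at least 4 distinct days.
With at most 1 per day and 7 tasks, at least 7 days are needed.
7 works (last occupied day: day 7): for example Y -> day 4, C -> day 1, M -> day 2, P -> day 6, R -> day 3, G -> day 5, T -> day 7.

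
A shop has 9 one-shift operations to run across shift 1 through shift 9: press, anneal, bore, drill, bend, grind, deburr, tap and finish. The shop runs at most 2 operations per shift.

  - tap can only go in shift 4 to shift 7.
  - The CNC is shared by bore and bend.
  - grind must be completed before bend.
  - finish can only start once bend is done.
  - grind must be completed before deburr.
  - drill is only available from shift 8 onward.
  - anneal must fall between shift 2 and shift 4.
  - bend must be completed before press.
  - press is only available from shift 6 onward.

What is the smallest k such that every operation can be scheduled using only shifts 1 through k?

The precedence chain requires at least 3 distinct shifts.
With at most 2 per shift and 9 operations, at least 5 shifts are needed.
drill can't be placed before shift 8, so the schedule must run through at least shift 8.
8 works (last occupied shift: shift 8): for example press in shift 6; grind in shift 1; tap in shift 4; bore in shift 1; deburr in shift 3; finish in shift 3; bend in shift 2; anneal in shift 2; drill in shift 8.

8 shifts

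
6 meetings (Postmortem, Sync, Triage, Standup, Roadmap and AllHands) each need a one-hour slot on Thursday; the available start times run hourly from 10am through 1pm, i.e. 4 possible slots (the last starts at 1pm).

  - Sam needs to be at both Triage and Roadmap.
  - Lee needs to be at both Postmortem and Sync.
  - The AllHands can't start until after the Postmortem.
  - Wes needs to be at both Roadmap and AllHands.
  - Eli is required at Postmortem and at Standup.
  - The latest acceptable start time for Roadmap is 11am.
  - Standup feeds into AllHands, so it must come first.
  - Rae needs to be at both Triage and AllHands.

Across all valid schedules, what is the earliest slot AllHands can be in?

12pm

Precedence pushes AllHands to at least 11am.
AllHands at 12pm is achievable: Triage -> 11am, Standup -> 11am, AllHands -> 12pm, Postmortem -> 10am, Sync -> 11am, Roadmap -> 10am.
Nothing earlier works — the conflict constraints rule out every slot before 12pm.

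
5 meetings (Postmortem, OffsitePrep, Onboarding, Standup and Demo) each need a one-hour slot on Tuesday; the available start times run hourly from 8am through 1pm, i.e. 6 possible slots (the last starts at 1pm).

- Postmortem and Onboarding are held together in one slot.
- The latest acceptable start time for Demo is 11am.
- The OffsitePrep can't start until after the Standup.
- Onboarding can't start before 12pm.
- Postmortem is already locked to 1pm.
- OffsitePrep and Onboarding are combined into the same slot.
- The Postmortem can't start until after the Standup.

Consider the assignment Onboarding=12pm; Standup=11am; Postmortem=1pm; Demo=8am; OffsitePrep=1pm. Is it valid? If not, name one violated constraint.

OffsitePrep and Onboarding are combined into the same slot — violated.
The OffsitePrep can't start until after the Standup — holds.
The Postmortem can't start until after the Standup — holds.
Onboarding can't start before 12pm — holds.
Postmortem and Onboarding are held together in one slot — violated.
Postmortem is already locked to 1pm — holds.
The latest acceptable start time for Demo is 11am — holds.

Invalid. OffsitePrep and Onboarding are combined into the same slot.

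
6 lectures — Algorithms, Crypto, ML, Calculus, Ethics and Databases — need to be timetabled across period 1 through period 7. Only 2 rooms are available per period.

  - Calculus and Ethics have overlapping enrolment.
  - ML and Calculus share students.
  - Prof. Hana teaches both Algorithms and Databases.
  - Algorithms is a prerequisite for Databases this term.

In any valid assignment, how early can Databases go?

Precedence pushes Databases to at least period 2.
Databases at period 2 is achievable: ML in period 2, Ethics in period 4, Databases in period 2, Algorithms in period 1, Calculus in period 3, Crypto in period 1.

period 2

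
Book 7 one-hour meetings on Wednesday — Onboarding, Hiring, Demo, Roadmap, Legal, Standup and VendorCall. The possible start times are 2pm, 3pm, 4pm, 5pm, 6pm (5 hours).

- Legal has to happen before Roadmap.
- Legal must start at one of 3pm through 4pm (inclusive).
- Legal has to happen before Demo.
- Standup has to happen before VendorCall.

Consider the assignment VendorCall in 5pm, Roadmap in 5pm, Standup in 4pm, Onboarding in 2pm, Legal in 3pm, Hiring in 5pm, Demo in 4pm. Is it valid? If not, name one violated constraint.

Legal has to happen before Demo — holds.
Legal must start at one of 3pm through 4pm (inclusive) — holds.
Legal has to happen before Roadmap — holds.
Standup has to happen before VendorCall — holds.

Yes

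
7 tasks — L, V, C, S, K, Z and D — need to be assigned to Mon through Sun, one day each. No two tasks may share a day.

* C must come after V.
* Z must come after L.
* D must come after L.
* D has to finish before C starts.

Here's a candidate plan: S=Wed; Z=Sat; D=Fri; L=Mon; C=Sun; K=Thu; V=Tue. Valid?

Valid

D must come after L — holds.
No two tasks may share a day — holds.
C must come after V — holds.
D has to finish before C starts — holds.
Z must come after L — holds.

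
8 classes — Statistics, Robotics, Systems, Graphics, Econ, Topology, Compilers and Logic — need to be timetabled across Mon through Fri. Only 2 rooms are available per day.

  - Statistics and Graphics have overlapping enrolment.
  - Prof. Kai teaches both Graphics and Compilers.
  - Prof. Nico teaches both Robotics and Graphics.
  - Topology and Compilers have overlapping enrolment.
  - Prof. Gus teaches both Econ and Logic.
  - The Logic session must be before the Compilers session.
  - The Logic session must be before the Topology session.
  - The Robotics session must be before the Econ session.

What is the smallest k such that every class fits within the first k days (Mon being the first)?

The precedence chain requires at least 2 distinct days.
With at most 2 per day and 8 classes, at least 4 days are needed.
4 works (last occupied day: Thu): for example Statistics=Wed; Topology=Tue; Systems=Thu; Compilers=Wed; Robotics=Mon; Graphics=Thu; Logic=Mon; Econ=Tue.

4 days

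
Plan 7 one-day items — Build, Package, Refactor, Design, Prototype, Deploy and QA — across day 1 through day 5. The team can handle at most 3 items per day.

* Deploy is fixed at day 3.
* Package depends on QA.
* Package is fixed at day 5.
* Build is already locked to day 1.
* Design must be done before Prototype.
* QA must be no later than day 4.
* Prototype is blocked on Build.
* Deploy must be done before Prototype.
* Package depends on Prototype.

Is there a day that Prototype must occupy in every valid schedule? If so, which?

day 4

Deploy is fixed at day 3 and must come before Prototype, so Prototype is at least day 4.
Package is fixed at day 5 and must come after Prototype, so Prototype is at most day 4.
So Prototype must be day 4.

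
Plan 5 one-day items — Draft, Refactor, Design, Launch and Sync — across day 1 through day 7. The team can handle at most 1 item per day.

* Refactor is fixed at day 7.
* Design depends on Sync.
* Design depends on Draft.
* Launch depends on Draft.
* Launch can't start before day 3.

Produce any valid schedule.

Design in day 4; Launch in day 3; Sync in day 2; Draft in day 1; Refactor in day 7

Checking: Sync(day 2) before Design(day 4); Draft(day 1) before Design(day 4); Draft(day 1) before Launch(day 3); Launch=day 3 in [day 3,day 7]; Refactor=day 7 in [day 7,day 7]; max 1 per day (cap 1).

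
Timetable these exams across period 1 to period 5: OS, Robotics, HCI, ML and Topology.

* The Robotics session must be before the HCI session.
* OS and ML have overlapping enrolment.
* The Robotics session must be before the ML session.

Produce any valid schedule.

Topology=period 1; HCI=period 2; Robotics=period 1; ML=period 2; OS=period 1

Checking: Robotics(period 1) before ML(period 2); Robotics(period 1) before HCI(period 2); OS(period 1) != ML(period 2).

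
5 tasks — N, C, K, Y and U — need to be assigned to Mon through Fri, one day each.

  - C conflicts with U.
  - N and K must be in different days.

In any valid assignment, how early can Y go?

Y at Mon is achievable: U=Tue, Y=Mon, N=Mon, K=Tue, C=Mon.

Mon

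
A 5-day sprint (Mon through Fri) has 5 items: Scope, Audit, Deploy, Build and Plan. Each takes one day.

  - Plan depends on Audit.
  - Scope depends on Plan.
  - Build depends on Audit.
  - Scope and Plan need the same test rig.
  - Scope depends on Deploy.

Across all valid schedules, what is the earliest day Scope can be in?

Wed

Precedence pushes Scope to at least Wed.
Scope at Wed is achievable: Build in Tue; Plan in Tue; Scope in Wed; Audit in Mon; Deploy in Mon.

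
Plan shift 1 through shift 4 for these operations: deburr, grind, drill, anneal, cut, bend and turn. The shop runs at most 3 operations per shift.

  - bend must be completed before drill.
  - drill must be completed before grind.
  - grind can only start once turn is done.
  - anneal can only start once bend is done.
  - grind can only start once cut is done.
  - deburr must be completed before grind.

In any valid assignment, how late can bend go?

Downstream work caps bend at shift 2.
bend at shift 2 is achievable: bend=shift 2, anneal=shift 3, turn=shift 1, drill=shift 3, deburr=shift 1, cut=shift 1, grind=shift 4.

shift 2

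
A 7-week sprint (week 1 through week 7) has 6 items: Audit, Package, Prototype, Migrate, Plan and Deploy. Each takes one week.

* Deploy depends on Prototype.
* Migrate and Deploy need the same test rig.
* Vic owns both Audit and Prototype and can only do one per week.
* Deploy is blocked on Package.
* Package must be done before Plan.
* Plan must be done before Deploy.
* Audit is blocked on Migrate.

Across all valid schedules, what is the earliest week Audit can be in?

week 2

Precedence pushes Audit to at least week 2.
Audit at week 2 is achievable: Audit in week 2; Plan in week 2; Package in week 1; Prototype in week 1; Deploy in week 3; Migrate in week 1.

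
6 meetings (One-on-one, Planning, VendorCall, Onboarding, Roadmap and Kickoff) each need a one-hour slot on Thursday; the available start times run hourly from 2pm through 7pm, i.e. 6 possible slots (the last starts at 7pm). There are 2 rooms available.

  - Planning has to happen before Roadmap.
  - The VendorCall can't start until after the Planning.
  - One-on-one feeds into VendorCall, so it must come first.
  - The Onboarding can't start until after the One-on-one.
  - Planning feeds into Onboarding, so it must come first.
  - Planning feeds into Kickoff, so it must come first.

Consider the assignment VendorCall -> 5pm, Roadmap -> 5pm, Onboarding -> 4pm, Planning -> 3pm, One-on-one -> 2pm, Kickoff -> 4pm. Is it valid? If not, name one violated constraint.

Planning has to happen before Roadmap — holds.
The Onboarding can't start until after the One-on-one — holds.
There are 2 rooms available — holds.
Planning feeds into Kickoff, so it must come first — holds.
Planning feeds into Onboarding, so it must come first — holds.
One-on-one feeds into VendorCall, so it must come first — holds.
The VendorCall can't start until after the Planning — holds.

Yes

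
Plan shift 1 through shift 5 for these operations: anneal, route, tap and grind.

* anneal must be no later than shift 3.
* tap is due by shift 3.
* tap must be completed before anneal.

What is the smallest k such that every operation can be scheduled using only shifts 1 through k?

2 shifts

The precedence chain requires at least 2 distinct shifts.
2 works (last occupied shift: shift 2): for example anneal=shift 2; grind=shift 1; route=shift 1; tap=shift 1.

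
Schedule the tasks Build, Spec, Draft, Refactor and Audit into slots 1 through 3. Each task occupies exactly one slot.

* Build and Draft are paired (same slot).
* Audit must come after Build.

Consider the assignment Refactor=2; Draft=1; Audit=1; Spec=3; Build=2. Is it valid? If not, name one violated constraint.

Build and Draft are paired (same slot) — violated.
Audit must come after Build — violated.

Invalid. Audit must come after Build.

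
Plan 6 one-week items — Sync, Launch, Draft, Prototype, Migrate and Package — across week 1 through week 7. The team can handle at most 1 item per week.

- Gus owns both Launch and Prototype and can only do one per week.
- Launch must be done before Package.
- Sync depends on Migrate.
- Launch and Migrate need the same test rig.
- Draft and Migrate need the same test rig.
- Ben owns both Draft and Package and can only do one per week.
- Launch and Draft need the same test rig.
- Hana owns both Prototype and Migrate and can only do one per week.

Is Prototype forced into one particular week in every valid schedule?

Prototype can be week 1 (e.g. Draft in week 6; Package in week 5; Prototype in week 1; Launch in week 4; Sync in week 3; Migrate in week 2) or week 2 (e.g. Prototype in week 2, Sync in week 3, Draft in week 6, Package in week 5, Launch in week 4, Migrate in week 1).

No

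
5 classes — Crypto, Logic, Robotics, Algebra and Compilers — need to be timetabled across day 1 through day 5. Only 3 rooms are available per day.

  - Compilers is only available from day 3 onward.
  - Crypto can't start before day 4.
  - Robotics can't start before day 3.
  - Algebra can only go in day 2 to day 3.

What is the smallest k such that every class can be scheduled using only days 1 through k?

With at most 3 per day and 5 classes, at least 2 days are needed.
Crypto can't be placed before day 4, so the schedule must run through at least day 4.
4 works (last occupied day: day 4): for example Crypto -> day 4; Compilers -> day 3; Algebra -> day 2; Robotics -> day 3; Logic -> day 1.

4 days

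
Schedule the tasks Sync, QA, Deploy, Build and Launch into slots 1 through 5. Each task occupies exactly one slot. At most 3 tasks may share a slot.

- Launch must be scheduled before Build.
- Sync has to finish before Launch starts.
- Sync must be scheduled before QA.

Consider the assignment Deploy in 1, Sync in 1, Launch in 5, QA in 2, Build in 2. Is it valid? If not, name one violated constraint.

Sync must be scheduled before QA — holds.
At most 3 tasks may share a slot — holds.
Sync has to finish before Launch starts — holds.
Launch must be scheduled before Build — violated.

Invalid. Launch must be scheduled before Build.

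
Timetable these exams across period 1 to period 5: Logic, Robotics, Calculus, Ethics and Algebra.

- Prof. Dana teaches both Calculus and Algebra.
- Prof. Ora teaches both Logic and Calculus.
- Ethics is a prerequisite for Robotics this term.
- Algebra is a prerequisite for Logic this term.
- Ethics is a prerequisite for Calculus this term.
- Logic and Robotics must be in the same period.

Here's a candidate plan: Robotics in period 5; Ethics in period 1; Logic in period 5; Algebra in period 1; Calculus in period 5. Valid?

Prof. Ora teaches both Logic and Calculus — violated.
Ethics is a prerequisite for Calculus this term — holds.
Logic and Robotics must be in the same period — holds.
Algebra is a prerequisite for Logic this term — holds.
Ethics is a prerequisite for Robotics this term — holds.
Prof. Dana teaches both Calculus and Algebra — holds.

No. Prof. Ora teaches both Logic and Calculus is not satisfied.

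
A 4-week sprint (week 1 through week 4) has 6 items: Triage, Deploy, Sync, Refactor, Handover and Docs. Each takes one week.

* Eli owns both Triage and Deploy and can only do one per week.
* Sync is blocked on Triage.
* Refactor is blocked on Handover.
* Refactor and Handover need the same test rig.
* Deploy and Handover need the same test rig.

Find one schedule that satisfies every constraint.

Refactor -> week 2; Triage -> week 1; Sync -> week 2; Docs -> week 1; Handover -> week 1; Deploy -> week 2

Checking: Handover(week 1) before Refactor(week 2); Triage(week 1) before Sync(week 2); Deploy(week 2) != Handover(week 1); Refactor(week 2) != Handover(week 1); Triage(week 1) != Deploy(week 2).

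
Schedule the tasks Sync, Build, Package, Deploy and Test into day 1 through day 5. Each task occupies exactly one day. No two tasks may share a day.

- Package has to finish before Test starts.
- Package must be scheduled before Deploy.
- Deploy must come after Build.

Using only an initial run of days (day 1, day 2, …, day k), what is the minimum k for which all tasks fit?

The precedence chain requires at least 2 distinct days.
With at most 1 per day and 5 tasks, at least 5 days are needed.
5 works (last occupied day: day 5): for example Deploy -> day 3, Package -> day 1, Test -> day 4, Build -> day 2, Sync -> day 5.

5 days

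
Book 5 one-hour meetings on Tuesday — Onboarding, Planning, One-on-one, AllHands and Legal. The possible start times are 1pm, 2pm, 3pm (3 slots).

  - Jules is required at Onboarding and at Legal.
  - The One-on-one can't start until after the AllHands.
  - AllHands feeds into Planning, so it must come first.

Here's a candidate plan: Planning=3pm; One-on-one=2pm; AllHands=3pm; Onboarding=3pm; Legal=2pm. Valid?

AllHands feeds into Planning, so it must come first — violated.
The One-on-one can't start until after the AllHands — violated.
Jules is required at Onboarding and at Legal — holds.

No — it violates: The One-on-one can't start until after the AllHands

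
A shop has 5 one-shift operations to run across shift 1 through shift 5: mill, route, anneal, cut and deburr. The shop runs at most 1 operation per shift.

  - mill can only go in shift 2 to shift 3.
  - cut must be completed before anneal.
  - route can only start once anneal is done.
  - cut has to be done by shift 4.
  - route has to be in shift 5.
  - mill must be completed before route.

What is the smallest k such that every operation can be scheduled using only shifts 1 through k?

The precedence chain requires at least 3 distinct shifts.
With at most 1 per shift and 5 operations, at least 5 shifts are needed.
route can't be placed before shift 5, so the schedule must run through at least shift 5.
5 works (last occupied shift: shift 5): for example deburr -> shift 4; anneal -> shift 3; route -> shift 5; mill -> shift 2; cut -> shift 1.

5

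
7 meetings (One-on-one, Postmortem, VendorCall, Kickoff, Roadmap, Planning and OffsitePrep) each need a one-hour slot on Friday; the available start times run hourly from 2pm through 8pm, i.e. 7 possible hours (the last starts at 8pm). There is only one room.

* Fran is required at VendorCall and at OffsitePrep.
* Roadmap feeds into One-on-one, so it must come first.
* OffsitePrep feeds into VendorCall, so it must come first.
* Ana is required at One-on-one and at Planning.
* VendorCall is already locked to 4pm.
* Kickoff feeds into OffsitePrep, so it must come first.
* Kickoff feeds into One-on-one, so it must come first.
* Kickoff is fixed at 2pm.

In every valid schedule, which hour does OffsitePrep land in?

Kickoff is fixed at 2pm and must come before OffsitePrep, so OffsitePrep is at least 3pm.
VendorCall is fixed at 4pm and must come after OffsitePrep, so OffsitePrep is at most 3pm.
So OffsitePrep must be 3pm.

3pm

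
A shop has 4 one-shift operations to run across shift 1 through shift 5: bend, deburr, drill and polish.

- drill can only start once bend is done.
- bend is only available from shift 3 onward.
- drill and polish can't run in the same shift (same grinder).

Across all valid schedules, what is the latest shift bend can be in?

Bend is available from shift 3; downstream work caps bend at shift 4.
bend at shift 4 is achievable: polish -> shift 1; bend -> shift 4; drill -> shift 5; deburr -> shift 1.

shift 4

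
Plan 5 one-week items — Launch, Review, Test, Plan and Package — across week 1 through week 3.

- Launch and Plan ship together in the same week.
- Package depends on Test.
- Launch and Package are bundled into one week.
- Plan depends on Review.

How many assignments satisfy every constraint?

Splitting on Launch: it can be week 2 (1), week 3 (4). Listing each branch's schedules as (Review, Test, Plan, Package) by week number:
Launch=week 2: (1,1,2,2) — 1.
Launch=week 3: (1,1,3,3) (1,2,3,3) (2,1,3,3) (2,2,3,3) — 4.
Summing: 1 + 4 = 5.

5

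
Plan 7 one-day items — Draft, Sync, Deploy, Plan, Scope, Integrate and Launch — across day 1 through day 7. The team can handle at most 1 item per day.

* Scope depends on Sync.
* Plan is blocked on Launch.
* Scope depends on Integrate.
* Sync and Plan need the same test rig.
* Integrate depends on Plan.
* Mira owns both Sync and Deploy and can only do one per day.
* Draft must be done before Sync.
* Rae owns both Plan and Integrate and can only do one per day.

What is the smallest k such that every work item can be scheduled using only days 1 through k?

The precedence chain requires at least 4 distinct days.
With at most 1 per day and 7 work items, at least 7 days are needed.
7 works (last occupied day: day 7): for example Plan=day 4; Integrate=day 5; Draft=day 1; Launch=day 3; Scope=day 6; Sync=day 2; Deploy=day 7.

7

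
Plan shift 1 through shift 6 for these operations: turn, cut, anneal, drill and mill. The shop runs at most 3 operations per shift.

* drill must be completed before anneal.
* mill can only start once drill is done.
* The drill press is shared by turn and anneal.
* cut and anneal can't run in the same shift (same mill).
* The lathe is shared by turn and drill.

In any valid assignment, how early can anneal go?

Precedence pushes anneal to at least shift 2.
anneal at shift 2 is achievable: drill=shift 1; turn=shift 3; cut=shift 1; anneal=shift 2; mill=shift 2.

shift 2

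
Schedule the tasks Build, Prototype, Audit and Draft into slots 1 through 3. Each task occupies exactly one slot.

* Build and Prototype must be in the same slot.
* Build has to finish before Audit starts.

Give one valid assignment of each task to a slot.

Build -> 1; Audit -> 2; Prototype -> 1; Draft -> 1

Checking: Build(1) before Audit(2); Build = Prototype = 1.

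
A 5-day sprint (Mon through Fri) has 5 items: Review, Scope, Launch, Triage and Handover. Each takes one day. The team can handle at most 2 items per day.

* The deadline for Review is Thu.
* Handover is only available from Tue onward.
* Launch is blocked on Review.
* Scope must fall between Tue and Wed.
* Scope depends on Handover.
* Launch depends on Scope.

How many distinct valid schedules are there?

Splitting on Review: it can be Mon (10), Tue (8), Wed (8), Thu (5). Listing each branch's schedules as (Scope, Launch, Triage, Handover):
Review=Mon: (Wed,Thu,Mon,Tue) (Wed,Thu,Tue,Tue) (Wed,Thu,Wed,Tue) (Wed,Thu,Thu,Tue) (Wed,Thu,Fri,Tue) (Wed,Fri,Mon,Tue) (Wed,Fri,Tue,Tue) (Wed,Fri,Wed,Tue) (Wed,Fri,Thu,Tue) (Wed,Fri,Fri,Tue) — 10.
Review=Tue: (Wed,Thu,Mon,Tue) (Wed,Thu,Wed,Tue) (Wed,Thu,Thu,Tue) (Wed,Thu,Fri,Tue) (Wed,Fri,Mon,Tue) (Wed,Fri,Wed,Tue) (Wed,Fri,Thu,Tue) (Wed,Fri,Fri,Tue) — 8.
Review=Wed: (Wed,Thu,Mon,Tue) (Wed,Thu,Tue,Tue) (Wed,Thu,Thu,Tue) (Wed,Thu,Fri,Tue) (Wed,Fri,Mon,Tue) (Wed,Fri,Tue,Tue) (Wed,Fri,Thu,Tue) (Wed,Fri,Fri,Tue) — 8.
Review=Thu: (Wed,Fri,Mon,Tue) (Wed,Fri,Tue,Tue) (Wed,Fri,Wed,Tue) (Wed,Fri,Thu,Tue) (Wed,Fri,Fri,Tue) — 5.
Summing: 10 + 8 + 8 + 5 = 31.

31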